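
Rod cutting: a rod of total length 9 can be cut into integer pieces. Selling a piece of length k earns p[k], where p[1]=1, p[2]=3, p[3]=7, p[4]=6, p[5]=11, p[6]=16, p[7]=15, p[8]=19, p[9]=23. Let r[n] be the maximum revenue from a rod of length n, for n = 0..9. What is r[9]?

   n    0    1    2    3    4    5    6    7    8    9
r[n]    0    1    3    7    8   11   16   17   19   23

23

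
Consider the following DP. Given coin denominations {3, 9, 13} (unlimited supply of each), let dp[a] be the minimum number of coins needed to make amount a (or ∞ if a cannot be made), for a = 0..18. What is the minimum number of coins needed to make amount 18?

 a  0  1  2  3  4  5  6  7  8  9 10 11 12 13 14 15 16 17 18
dp  0  -  -  1  -  -  2  -  -  1  -  -  2  1  -  3  2  -  2
(- denotes ∞ / unreachable)

2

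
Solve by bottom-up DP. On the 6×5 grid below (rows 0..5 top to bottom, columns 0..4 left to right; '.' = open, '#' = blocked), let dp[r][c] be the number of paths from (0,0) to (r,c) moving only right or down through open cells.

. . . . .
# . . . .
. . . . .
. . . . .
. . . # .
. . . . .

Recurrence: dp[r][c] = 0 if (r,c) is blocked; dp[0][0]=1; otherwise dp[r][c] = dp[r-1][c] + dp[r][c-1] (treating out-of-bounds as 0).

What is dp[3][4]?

20

r\c   0   1   2   3   4
  0   1   1   1   1   1
  1   0   1   2   3   4
  2   0   1   3   6  10
  3   0   1   4  10  20
  4   0   1   5   0  20
  5   0   1   6   6  26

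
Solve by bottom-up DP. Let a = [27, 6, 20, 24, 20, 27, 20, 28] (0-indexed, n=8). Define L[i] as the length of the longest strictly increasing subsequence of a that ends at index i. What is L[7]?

5

   i    0    1    2    3    4    5    6    7
a[i]   27    6   20   24   20   27   20   28
L[i]    1    1    2    3    2    4    2    5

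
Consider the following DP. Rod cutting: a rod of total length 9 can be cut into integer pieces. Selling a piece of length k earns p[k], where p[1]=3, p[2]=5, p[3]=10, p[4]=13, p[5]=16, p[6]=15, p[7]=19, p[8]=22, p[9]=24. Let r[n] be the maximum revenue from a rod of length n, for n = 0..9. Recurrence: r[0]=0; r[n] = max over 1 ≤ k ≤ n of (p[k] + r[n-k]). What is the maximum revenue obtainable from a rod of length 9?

   n    0    1    2    3    4    5    6    7    8    9
r[n]    0    3    6   10   13   16   20   23   26   30

30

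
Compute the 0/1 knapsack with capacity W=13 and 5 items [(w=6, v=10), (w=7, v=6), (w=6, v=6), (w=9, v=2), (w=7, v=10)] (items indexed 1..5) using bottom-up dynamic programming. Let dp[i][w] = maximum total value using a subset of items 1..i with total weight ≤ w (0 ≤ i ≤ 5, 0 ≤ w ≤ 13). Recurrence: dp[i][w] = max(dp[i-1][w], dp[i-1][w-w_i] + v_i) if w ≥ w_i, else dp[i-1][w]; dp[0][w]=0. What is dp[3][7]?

10

i\w   0   1   2   3   4   5   6   7   8   9  10  11  12  13
  0   0   0   0   0   0   0   0   0   0   0   0   0   0   0
  1   0   0   0   0   0   0  10  10  10  10  10  10  10  10
  2   0   0   0   0   0   0  10  10  10  10  10  10  10  16
  3   0   0   0   0   0   0  10  10  10  10  10  10  16  16
  4   0   0   0   0   0   0  10  10  10  10  10  10  16  16
  5   0   0   0   0   0   0  10  10  10  10  10  10  16  20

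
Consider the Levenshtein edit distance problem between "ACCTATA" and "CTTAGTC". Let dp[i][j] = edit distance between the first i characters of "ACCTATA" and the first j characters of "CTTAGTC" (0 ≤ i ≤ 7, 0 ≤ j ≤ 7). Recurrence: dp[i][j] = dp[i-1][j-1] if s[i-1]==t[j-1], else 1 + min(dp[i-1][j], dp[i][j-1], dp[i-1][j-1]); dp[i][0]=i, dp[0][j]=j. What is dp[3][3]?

3

   ''  C  T  T  A  G  T  C
''  0  1  2  3  4  5  6  7
 A  1  1  2  3  3  4  5  6
 C  2  1  2  3  4  4  5  5
 C  3  2  2  3  4  5  5  5
 T  4  3  2  2  3  4  5  6
 A  5  4  3  3  2  3  4  5
 T  6  5  4  3  3  3  3  4
 A  7  6  5  4  3  4  4  4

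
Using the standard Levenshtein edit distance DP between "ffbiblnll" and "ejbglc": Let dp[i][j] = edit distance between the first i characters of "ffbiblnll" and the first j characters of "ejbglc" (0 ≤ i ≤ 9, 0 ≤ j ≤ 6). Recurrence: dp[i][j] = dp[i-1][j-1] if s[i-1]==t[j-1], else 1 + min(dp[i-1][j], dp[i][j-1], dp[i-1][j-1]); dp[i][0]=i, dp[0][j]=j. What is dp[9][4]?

   ''  e  j  b  g  l  c
''  0  1  2  3  4  5  6
 f  1  1  2  3  4  5  6
 f  2  2  2  3  4  5  6
 b  3  3  3  2  3  4  5
 i  4  4  4  3  3  4  5
 b  5  5  5  4  4  4  5
 l  6  6  6  5  5  4  5
 n  7  7  7  6  6  5  5
 l  8  8  8  7  7  6  6
 l  9  9  9  8  8  7  7

8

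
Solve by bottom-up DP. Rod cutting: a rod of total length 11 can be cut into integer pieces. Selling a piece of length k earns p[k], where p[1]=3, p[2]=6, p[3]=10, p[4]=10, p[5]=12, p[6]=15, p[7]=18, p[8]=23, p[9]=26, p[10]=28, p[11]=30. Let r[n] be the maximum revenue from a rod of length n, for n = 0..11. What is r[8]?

26

   n    0    1    2    3    4    5    6    7    8    9   10   11
r[n]    0    3    6   10   13   16   20   23   26   30   33   36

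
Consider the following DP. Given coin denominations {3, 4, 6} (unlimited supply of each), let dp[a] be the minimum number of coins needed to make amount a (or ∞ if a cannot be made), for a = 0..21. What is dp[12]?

 a  0  1  2  3  4  5  6  7  8  9 10 11 12 13 14 15 16 17 18 19 20 21
dp  0  -  -  1  1  -  1  2  2  2  2  3  2  3  3  3  3  4  3  4  4  4
(- denotes ∞ / unreachable)

2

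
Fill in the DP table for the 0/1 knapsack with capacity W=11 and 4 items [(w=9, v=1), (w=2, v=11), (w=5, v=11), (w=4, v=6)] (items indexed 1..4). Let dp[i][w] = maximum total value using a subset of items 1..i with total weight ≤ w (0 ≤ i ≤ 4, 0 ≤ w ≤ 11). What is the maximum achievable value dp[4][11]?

i\w   0   1   2   3   4   5   6   7   8   9  10  11
  0   0   0   0   0   0   0   0   0   0   0   0   0
  1   0   0   0   0   0   0   0   0   0   1   1   1
  2   0   0  11  11  11  11  11  11  11  11  11  12
  3   0   0  11  11  11  11  11  22  22  22  22  22
  4   0   0  11  11  11  11  17  22  22  22  22  28

28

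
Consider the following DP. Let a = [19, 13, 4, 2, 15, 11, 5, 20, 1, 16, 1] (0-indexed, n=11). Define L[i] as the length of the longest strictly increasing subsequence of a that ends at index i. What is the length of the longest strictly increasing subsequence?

   i    0    1    2    3    4    5    6    7    8    9   10
a[i]   19   13    4    2   15   11    5   20    1   16    1
L[i]    1    1    1    1    2    2    2    3    1    3    1

3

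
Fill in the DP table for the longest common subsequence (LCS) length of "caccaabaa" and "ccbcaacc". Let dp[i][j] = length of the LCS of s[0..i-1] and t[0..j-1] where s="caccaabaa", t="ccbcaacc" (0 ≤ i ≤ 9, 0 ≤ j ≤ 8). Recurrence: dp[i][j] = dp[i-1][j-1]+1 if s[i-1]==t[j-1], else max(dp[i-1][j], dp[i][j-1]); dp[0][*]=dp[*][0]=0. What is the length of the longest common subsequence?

   ''  c  c  b  c  a  a  c  c
''  0  0  0  0  0  0  0  0  0
 c  0  1  1  1  1  1  1  1  1
 a  0  1  1  1  1  2  2  2  2
 c  0  1  2  2  2  2  2  3  3
 c  0  1  2  2  3  3  3  3  4
 a  0  1  2  2  3  4  4  4  4
 a  0  1  2  2  3  4  5  5  5
 b  0  1  2  3  3  4  5  5  5
 a  0  1  2  3  3  4  5  5  5
 a  0  1  2  3  3  4  5  5  5

5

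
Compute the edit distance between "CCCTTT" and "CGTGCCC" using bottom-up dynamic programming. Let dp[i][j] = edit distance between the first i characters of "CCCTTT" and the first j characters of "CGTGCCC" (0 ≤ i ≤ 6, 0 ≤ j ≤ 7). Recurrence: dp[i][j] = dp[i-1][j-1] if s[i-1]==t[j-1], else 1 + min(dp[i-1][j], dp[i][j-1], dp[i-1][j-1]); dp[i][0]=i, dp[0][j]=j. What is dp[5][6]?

   ''  C  G  T  G  C  C  C
''  0  1  2  3  4  5  6  7
 C  1  0  1  2  3  4  5  6
 C  2  1  1  2  3  3  4  5
 C  3  2  2  2  3  3  3  4
 T  4  3  3  2  3  4  4  4
 T  5  4  4  3  3  4  5  5
 T  6  5  5  4  4  4  5  6

5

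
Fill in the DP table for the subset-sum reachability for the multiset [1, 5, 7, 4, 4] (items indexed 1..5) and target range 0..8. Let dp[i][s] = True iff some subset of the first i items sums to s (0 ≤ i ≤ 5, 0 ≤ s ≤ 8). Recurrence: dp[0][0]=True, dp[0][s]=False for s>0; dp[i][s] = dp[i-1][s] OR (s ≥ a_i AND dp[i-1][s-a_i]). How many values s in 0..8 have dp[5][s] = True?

i\s   0   1   2   3   4   5   6   7   8
  0   T   F   F   F   F   F   F   F   F
  1   T   T   F   F   F   F   F   F   F
  2   T   T   F   F   F   T   T   F   F
  3   T   T   F   F   F   T   T   T   T
  4   T   T   F   F   T   T   T   T   T
  5   T   T   F   F   T   T   T   T   T

7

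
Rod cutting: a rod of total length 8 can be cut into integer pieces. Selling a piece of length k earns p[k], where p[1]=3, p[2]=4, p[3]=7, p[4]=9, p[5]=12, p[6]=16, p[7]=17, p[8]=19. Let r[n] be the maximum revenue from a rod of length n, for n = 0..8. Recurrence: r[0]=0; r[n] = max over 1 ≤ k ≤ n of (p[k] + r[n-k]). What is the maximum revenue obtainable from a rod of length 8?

24

   n    0    1    2    3    4    5    6    7    8
r[n]    0    3    6    9   12   15   18   21   24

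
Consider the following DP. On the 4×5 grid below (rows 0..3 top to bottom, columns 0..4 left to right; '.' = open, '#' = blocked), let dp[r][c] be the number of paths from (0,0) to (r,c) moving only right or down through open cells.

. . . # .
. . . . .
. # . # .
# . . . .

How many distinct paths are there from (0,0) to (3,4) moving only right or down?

r\c   0   1   2   3   4
  0   1   1   1   0   0
  1   1   2   3   3   3
  2   1   0   3   0   3
  3   0   0   3   3   6

6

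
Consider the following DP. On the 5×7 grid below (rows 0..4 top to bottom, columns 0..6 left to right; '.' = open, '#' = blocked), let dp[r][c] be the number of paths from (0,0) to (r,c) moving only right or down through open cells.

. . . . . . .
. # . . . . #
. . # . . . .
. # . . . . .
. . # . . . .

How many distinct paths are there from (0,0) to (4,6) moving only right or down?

50

r\c   0   1   2   3   4   5   6
  0   1   1   1   1   1   1   1
  1   1   0   1   2   3   4   0
  2   1   1   0   2   5   9   9
  3   1   0   0   2   7  16  25
  4   1   1   0   2   9  25  50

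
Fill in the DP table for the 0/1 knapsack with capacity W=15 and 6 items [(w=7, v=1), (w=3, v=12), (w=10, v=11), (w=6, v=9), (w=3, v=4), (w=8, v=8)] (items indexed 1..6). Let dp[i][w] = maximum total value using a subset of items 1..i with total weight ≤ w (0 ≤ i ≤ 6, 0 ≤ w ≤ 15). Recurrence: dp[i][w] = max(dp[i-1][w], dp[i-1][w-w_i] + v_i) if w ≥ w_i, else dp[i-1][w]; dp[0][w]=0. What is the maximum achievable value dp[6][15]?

25

i\w   0   1   2   3   4   5   6   7   8   9  10  11  12  13  14  15
  0   0   0   0   0   0   0   0   0   0   0   0   0   0   0   0   0
  1   0   0   0   0   0   0   0   1   1   1   1   1   1   1   1   1
  2   0   0   0  12  12  12  12  12  12  12  13  13  13  13  13  13
  3   0   0   0  12  12  12  12  12  12  12  13  13  13  23  23  23
  4   0   0   0  12  12  12  12  12  12  21  21  21  21  23  23  23
  5   0   0   0  12  12  12  16  16  16  21  21  21  25  25  25  25
  6   0   0   0  12  12  12  16  16  16  21  21  21  25  25  25  25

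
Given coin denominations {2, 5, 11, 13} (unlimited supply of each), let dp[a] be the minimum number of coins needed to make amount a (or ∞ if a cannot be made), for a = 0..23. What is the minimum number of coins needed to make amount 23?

3

 a  0  1  2  3  4  5  6  7  8  9 10 11 12 13 14 15 16 17 18 19 20 21 22 23
dp  0  -  1  -  2  1  3  2  4  3  2  1  3  1  4  2  2  3  2  4  3  3  2  3
(- denotes ∞ / unreachable)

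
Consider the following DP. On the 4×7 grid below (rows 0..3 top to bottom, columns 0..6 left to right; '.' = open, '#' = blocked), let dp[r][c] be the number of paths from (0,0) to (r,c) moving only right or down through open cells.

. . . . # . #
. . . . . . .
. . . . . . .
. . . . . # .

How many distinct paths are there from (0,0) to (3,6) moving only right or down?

r\c   0   1   2   3   4   5   6
  0   1   1   1   1   0   0   0
  1   1   2   3   4   4   4   4
  2   1   3   6  10  14  18  22
  3   1   4  10  20  34   0  22

22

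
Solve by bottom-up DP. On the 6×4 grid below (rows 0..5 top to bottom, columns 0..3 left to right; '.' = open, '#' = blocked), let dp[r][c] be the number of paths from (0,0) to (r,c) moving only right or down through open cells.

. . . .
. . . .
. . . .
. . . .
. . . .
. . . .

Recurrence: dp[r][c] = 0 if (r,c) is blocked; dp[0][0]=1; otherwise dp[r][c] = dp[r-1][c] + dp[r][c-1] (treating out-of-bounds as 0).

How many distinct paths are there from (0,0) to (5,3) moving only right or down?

56

r\c   0   1   2   3
  0   1   1   1   1
  1   1   2   3   4
  2   1   3   6  10
  3   1   4  10  20
  4   1   5  15  35
  5   1   6  21  56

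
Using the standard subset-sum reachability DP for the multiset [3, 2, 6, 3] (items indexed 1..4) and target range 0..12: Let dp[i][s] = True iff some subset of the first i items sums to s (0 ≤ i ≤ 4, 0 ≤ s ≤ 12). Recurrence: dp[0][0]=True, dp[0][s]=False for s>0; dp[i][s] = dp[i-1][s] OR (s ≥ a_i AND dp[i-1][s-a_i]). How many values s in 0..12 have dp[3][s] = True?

i\s   0   1   2   3   4   5   6   7   8   9  10  11  12
  0   T   F   F   F   F   F   F   F   F   F   F   F   F
  1   T   F   F   T   F   F   F   F   F   F   F   F   F
  2   T   F   T   T   F   T   F   F   F   F   F   F   F
  3   T   F   T   T   F   T   T   F   T   T   F   T   F
  4   T   F   T   T   F   T   T   F   T   T   F   T   T

8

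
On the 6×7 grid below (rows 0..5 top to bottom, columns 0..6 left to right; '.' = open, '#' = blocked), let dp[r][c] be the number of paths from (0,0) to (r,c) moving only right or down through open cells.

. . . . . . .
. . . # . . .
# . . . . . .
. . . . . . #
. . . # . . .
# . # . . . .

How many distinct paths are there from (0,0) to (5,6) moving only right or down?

106

r\c   0   1   2   3   4   5   6
  0   1   1   1   1   1   1   1
  1   1   2   3   0   1   2   3
  2   0   2   5   5   6   8  11
  3   0   2   7  12  18  26   0
  4   0   2   9   0  18  44  44
  5   0   2   0   0  18  62 106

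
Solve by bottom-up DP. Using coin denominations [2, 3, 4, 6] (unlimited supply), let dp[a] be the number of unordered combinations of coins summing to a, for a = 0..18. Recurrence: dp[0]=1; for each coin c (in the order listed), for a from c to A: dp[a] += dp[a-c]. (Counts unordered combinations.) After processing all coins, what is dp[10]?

7

after  coin     0     1     2     3     4     5     6     7     8     9    10    11    12    13    14    15    16    17    18
          2     1     0     1     0     1     0     1     0     1     0     1     0     1     0     1     0     1     0     1
          3     1     0     1     1     1     1     2     1     2     2     2     2     3     2     3     3     3     3     4
          4     1     0     1     1     2     1     3     2     4     3     5     4     7     5     8     7    10     8    12
          6     1     0     1     1     2     1     4     2     5     4     7     5    11     7    13    11    17    13    23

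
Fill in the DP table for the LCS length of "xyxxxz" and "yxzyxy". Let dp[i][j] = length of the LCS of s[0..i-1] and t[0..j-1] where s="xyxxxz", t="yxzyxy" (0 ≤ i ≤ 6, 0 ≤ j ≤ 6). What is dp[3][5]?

3

   ''  y  x  z  y  x  y
''  0  0  0  0  0  0  0
 x  0  0  1  1  1  1  1
 y  0  1  1  1  2  2  2
 x  0  1  2  2  2  3  3
 x  0  1  2  2  2  3  3
 x  0  1  2  2  2  3  3
 z  0  1  2  3  3  3  3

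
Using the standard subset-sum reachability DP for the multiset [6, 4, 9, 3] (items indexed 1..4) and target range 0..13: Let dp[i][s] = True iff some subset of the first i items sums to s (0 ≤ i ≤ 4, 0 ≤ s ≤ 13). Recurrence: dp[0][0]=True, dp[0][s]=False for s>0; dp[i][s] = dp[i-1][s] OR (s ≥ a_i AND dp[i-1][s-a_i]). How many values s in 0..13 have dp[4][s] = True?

i\s   0   1   2   3   4   5   6   7   8   9  10  11  12  13
  0   T   F   F   F   F   F   F   F   F   F   F   F   F   F
  1   T   F   F   F   F   F   T   F   F   F   F   F   F   F
  2   T   F   F   F   T   F   T   F   F   F   T   F   F   F
  3   T   F   F   F   T   F   T   F   F   T   T   F   F   T
  4   T   F   F   T   T   F   T   T   F   T   T   F   T   T

9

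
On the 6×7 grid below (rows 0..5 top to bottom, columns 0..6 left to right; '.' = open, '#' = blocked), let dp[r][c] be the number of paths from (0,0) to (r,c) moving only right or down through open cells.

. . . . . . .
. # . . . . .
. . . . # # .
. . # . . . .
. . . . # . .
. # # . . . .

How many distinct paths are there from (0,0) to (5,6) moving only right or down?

r\c   0   1   2   3   4   5   6
  0   1   1   1   1   1   1   1
  1   1   0   1   2   3   4   5
  2   1   1   2   4   0   0   5
  3   1   2   0   4   4   4   9
  4   1   3   3   7   0   4  13
  5   1   0   0   7   7  11  24

24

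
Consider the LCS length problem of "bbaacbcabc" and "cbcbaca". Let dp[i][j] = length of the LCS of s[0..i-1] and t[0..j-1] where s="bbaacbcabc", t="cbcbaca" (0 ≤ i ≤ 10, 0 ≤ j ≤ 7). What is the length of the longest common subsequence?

   ''  c  b  c  b  a  c  a
''  0  0  0  0  0  0  0  0
 b  0  0  1  1  1  1  1  1
 b  0  0  1  1  2  2  2  2
 a  0  0  1  1  2  3  3  3
 a  0  0  1  1  2  3  3  4
 c  0  1  1  2  2  3  4  4
 b  0  1  2  2  3  3  4  4
 c  0  1  2  3  3  3  4  4
 a  0  1  2  3  3  4  4  5
 b  0  1  2  3  4  4  4  5
 c  0  1  2  3  4  4  5  5

5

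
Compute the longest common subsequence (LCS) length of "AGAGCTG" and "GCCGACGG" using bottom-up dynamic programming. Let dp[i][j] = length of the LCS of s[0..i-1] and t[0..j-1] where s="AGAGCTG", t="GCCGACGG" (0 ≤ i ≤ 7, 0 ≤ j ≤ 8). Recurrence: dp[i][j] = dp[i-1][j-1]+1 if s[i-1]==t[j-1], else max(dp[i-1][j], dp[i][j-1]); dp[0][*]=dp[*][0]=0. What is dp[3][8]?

2

   ''  G  C  C  G  A  C  G  G
''  0  0  0  0  0  0  0  0  0
 A  0  0  0  0  0  1  1  1  1
 G  0  1  1  1  1  1  1  2  2
 A  0  1  1  1  1  2  2  2  2
 G  0  1  1  1  2  2  2  3  3
 C  0  1  2  2  2  2  3  3  3
 T  0  1  2  2  2  2  3  3  3
 G  0  1  2  2  3  3  3  4  4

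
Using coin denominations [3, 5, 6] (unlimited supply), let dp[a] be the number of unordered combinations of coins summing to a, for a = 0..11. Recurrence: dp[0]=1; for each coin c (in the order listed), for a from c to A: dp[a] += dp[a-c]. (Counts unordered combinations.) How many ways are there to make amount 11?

after  coin     0     1     2     3     4     5     6     7     8     9    10    11
          3     1     0     0     1     0     0     1     0     0     1     0     0
          5     1     0     0     1     0     1     1     0     1     1     1     1
          6     1     0     0     1     0     1     2     0     1     2     1     2

2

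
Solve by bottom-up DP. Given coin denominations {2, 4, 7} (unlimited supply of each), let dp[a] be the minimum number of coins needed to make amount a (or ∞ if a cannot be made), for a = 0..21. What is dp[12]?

3

 a  0  1  2  3  4  5  6  7  8  9 10 11 12 13 14 15 16 17 18 19 20 21
dp  0  -  1  -  1  -  2  1  2  2  3  2  3  3  2  3  3  4  3  4  4  3
(- denotes ∞ / unreachable)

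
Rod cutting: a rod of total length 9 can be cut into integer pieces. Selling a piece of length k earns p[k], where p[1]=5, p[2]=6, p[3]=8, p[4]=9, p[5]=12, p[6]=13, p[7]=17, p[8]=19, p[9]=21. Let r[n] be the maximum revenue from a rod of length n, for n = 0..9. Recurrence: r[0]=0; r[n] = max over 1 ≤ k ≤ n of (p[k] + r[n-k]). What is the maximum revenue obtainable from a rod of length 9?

   n    0    1    2    3    4    5    6    7    8    9
r[n]    0    5   10   15   20   25   30   35   40   45

45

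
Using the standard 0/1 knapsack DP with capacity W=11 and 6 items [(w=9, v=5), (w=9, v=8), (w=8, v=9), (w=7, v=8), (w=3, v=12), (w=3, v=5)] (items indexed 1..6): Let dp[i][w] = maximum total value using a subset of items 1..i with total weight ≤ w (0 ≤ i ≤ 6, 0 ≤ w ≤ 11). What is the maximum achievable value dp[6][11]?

21

i\w   0   1   2   3   4   5   6   7   8   9  10  11
  0   0   0   0   0   0   0   0   0   0   0   0   0
  1   0   0   0   0   0   0   0   0   0   5   5   5
  2   0   0   0   0   0   0   0   0   0   8   8   8
  3   0   0   0   0   0   0   0   0   9   9   9   9
  4   0   0   0   0   0   0   0   8   9   9   9   9
  5   0   0   0  12  12  12  12  12  12  12  20  21
  6   0   0   0  12  12  12  17  17  17  17  20  21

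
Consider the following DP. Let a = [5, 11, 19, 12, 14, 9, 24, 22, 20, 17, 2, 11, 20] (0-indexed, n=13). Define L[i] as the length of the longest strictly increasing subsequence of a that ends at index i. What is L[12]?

6

   i    0    1    2    3    4    5    6    7    8    9   10   11   12
a[i]    5   11   19   12   14    9   24   22   20   17    2   11   20
L[i]    1    2    3    3    4    2    5    5    5    5    1    3    6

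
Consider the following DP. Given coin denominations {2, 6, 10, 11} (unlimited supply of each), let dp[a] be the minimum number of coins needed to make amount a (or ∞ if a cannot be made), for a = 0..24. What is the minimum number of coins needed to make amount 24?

3

 a  0  1  2  3  4  5  6  7  8  9 10 11 12 13 14 15 16 17 18 19 20 21 22 23 24
dp  0  -  1  -  2  -  1  -  2  -  1  1  2  2  3  3  2  2  3  3  2  2  2  3  3
(- denotes ∞ / unreachable)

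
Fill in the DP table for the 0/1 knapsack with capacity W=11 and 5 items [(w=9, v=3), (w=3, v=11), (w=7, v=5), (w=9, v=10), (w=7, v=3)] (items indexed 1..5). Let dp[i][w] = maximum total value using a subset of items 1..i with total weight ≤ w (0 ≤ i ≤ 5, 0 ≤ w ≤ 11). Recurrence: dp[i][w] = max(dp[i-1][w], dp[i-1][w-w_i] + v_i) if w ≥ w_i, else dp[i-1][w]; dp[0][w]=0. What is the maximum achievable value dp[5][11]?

16

i\w   0   1   2   3   4   5   6   7   8   9  10  11
  0   0   0   0   0   0   0   0   0   0   0   0   0
  1   0   0   0   0   0   0   0   0   0   3   3   3
  2   0   0   0  11  11  11  11  11  11  11  11  11
  3   0   0   0  11  11  11  11  11  11  11  16  16
  4   0   0   0  11  11  11  11  11  11  11  16  16
  5   0   0   0  11  11  11  11  11  11  11  16  16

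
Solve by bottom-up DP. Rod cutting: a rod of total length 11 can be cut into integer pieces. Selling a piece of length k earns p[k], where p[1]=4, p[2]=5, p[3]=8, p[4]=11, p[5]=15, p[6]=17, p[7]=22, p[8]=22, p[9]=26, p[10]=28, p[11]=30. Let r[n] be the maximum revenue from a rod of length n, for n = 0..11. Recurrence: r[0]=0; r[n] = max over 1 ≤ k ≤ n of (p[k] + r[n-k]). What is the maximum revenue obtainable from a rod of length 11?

   n    0    1    2    3    4    5    6    7    8    9   10   11
r[n]    0    4    8   12   16   20   24   28   32   36   40   44

44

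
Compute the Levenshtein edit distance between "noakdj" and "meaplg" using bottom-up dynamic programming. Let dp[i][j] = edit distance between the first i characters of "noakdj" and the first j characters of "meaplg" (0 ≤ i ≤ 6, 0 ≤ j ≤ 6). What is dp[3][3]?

   ''  m  e  a  p  l  g
''  0  1  2  3  4  5  6
 n  1  1  2  3  4  5  6
 o  2  2  2  3  4  5  6
 a  3  3  3  2  3  4  5
 k  4  4  4  3  3  4  5
 d  5  5  5  4  4  4  5
 j  6  6  6  5  5  5  5

2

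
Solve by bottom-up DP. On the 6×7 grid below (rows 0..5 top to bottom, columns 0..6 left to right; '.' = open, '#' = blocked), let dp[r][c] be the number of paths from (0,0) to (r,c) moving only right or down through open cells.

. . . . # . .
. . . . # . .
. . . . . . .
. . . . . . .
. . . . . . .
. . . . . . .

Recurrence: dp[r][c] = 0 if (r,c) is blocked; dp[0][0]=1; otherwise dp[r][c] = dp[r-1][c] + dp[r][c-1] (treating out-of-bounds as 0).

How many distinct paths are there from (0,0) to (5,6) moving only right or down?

r\c   0   1   2   3   4   5   6
  0   1   1   1   1   0   0   0
  1   1   2   3   4   0   0   0
  2   1   3   6  10  10  10  10
  3   1   4  10  20  30  40  50
  4   1   5  15  35  65 105 155
  5   1   6  21  56 121 226 381

381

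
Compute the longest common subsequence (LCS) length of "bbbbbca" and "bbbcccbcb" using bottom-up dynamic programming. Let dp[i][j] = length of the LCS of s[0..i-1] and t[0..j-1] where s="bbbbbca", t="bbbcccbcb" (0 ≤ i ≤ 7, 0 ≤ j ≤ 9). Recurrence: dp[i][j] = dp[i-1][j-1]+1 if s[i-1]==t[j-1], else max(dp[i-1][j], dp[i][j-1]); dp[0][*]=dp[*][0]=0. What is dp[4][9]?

4

   ''  b  b  b  c  c  c  b  c  b
''  0  0  0  0  0  0  0  0  0  0
 b  0  1  1  1  1  1  1  1  1  1
 b  0  1  2  2  2  2  2  2  2  2
 b  0  1  2  3  3  3  3  3  3  3
 b  0  1  2  3  3  3  3  4  4  4
 b  0  1  2  3  3  3  3  4  4  5
 c  0  1  2  3  4  4  4  4  5  5
 a  0  1  2  3  4  4  4  4  5  5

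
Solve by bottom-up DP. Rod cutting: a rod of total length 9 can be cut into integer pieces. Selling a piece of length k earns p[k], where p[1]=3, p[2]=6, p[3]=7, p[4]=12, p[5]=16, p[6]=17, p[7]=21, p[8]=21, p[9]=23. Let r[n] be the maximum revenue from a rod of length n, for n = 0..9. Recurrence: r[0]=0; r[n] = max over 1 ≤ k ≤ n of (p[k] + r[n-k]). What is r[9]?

28

   n    0    1    2    3    4    5    6    7    8    9
r[n]    0    3    6    9   12   16   19   22   25   28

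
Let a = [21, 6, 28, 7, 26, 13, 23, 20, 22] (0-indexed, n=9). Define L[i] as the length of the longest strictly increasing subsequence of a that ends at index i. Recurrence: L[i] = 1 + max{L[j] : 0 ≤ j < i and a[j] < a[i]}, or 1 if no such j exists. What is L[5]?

   i    0    1    2    3    4    5    6    7    8
a[i]   21    6   28    7   26   13   23   20   22
L[i]    1    1    2    2    3    3    4    4    5

3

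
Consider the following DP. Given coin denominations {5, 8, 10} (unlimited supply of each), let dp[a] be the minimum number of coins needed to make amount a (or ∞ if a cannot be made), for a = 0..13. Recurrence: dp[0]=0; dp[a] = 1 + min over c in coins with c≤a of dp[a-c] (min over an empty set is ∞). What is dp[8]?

1

 a  0  1  2  3  4  5  6  7  8  9 10 11 12 13
dp  0  -  -  -  -  1  -  -  1  -  1  -  -  2
(- denotes ∞ / unreachable)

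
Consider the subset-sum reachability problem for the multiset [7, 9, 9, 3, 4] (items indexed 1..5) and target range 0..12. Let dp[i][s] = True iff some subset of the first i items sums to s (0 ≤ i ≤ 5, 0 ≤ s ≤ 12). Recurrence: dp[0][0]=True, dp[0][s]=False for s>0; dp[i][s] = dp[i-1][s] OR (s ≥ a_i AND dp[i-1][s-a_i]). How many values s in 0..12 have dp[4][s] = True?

6

i\s   0   1   2   3   4   5   6   7   8   9  10  11  12
  0   T   F   F   F   F   F   F   F   F   F   F   F   F
  1   T   F   F   F   F   F   F   T   F   F   F   F   F
  2   T   F   F   F   F   F   F   T   F   T   F   F   F
  3   T   F   F   F   F   F   F   T   F   T   F   F   F
  4   T   F   F   T   F   F   F   T   F   T   T   F   T
  5   T   F   F   T   T   F   F   T   F   T   T   T   T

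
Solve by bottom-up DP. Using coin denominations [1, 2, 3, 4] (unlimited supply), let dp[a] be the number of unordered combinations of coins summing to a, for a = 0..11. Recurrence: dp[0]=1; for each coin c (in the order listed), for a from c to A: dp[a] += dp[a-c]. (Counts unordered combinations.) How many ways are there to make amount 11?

27

after  coin     0     1     2     3     4     5     6     7     8     9    10    11
          1     1     1     1     1     1     1     1     1     1     1     1     1
          2     1     1     2     2     3     3     4     4     5     5     6     6
          3     1     1     2     3     4     5     7     8    10    12    14    16
          4     1     1     2     3     5     6     9    11    15    18    23    27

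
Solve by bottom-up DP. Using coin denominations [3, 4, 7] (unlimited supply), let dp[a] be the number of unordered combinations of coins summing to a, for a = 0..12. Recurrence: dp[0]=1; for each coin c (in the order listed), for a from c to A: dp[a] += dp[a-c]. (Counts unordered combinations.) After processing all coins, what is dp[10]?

2

after  coin     0     1     2     3     4     5     6     7     8     9    10    11    12
          3     1     0     0     1     0     0     1     0     0     1     0     0     1
          4     1     0     0     1     1     0     1     1     1     1     1     1     2
          7     1     0     0     1     1     0     1     2     1     1     2     2     2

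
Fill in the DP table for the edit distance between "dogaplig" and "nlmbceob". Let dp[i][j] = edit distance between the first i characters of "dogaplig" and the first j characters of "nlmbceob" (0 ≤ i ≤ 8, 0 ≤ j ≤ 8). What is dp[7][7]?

   ''  n  l  m  b  c  e  o  b
''  0  1  2  3  4  5  6  7  8
 d  1  1  2  3  4  5  6  7  8
 o  2  2  2  3  4  5  6  6  7
 g  3  3  3  3  4  5  6  7  7
 a  4  4  4  4  4  5  6  7  8
 p  5  5  5  5  5  5  6  7  8
 l  6  6  5  6  6  6  6  7  8
 i  7  7  6  6  7  7  7  7  8
 g  8  8  7  7  7  8  8  8  8

7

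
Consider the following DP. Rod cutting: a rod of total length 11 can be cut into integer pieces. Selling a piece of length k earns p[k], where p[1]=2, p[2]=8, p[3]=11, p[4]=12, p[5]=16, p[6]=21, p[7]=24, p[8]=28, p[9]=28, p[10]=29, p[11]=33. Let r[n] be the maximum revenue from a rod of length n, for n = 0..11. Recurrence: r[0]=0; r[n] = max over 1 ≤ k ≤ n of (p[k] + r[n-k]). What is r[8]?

32

   n    0    1    2    3    4    5    6    7    8    9   10   11
r[n]    0    2    8   11   16   19   24   27   32   35   40   43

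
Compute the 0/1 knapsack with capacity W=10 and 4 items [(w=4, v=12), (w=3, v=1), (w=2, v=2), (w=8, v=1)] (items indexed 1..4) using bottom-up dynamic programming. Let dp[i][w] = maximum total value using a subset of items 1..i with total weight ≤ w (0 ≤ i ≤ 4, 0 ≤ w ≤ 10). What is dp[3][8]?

14

i\w   0   1   2   3   4   5   6   7   8   9  10
  0   0   0   0   0   0   0   0   0   0   0   0
  1   0   0   0   0  12  12  12  12  12  12  12
  2   0   0   0   1  12  12  12  13  13  13  13
  3   0   0   2   2  12  12  14  14  14  15  15
  4   0   0   2   2  12  12  14  14  14  15  15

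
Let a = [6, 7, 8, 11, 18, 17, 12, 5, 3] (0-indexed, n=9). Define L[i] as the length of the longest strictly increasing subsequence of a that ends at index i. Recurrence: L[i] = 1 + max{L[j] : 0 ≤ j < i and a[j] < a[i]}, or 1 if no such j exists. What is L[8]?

1

   i    0    1    2    3    4    5    6    7    8
a[i]    6    7    8   11   18   17   12    5    3
L[i]    1    2    3    4    5    5    5    1    1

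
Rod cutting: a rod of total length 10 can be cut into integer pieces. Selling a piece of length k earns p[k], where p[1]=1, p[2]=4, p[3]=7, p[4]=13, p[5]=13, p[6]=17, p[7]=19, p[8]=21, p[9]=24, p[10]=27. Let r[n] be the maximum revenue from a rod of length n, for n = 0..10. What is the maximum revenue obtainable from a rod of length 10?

30

   n    0    1    2    3    4    5    6    7    8    9   10
r[n]    0    1    4    7   13   14   17   20   26   27   30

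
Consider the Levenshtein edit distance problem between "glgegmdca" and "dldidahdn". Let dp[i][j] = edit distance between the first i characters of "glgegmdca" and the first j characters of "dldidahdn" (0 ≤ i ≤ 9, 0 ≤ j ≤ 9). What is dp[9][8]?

   ''  d  l  d  i  d  a  h  d  n
''  0  1  2  3  4  5  6  7  8  9
 g  1  1  2  3  4  5  6  7  8  9
 l  2  2  1  2  3  4  5  6  7  8
 g  3  3  2  2  3  4  5  6  7  8
 e  4  4  3  3  3  4  5  6  7  8
 g  5  5  4  4  4  4  5  6  7  8
 m  6  6  5  5  5  5  5  6  7  8
 d  7  6  6  5  6  5  6  6  6  7
 c  8  7  7  6  6  6  6  7  7  7
 a  9  8  8  7  7  7  6  7  8  8

8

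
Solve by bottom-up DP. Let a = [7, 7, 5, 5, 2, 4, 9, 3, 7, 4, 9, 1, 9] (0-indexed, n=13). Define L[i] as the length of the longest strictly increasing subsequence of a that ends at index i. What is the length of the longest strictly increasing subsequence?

4

   i    0    1    2    3    4    5    6    7    8    9   10   11   12
a[i]    7    7    5    5    2    4    9    3    7    4    9    1    9
L[i]    1    1    1    1    1    2    3    2    3    3    4    1    4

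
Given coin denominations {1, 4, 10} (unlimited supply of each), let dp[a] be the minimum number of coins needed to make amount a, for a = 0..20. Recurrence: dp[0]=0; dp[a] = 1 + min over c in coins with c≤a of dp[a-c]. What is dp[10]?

1

 a  0  1  2  3  4  5  6  7  8  9 10 11 12 13 14 15 16 17 18 19 20
dp  0  1  2  3  1  2  3  4  2  3  1  2  3  4  2  3  4  5  3  4  2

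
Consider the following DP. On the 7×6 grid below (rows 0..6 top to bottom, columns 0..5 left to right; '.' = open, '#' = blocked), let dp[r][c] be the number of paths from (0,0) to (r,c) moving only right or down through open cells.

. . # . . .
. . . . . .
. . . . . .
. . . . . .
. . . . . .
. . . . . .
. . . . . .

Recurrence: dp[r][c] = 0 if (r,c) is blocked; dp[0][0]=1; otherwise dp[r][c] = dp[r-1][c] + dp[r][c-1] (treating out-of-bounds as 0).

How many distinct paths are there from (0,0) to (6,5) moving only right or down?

r\c   0   1   2   3   4   5
  0   1   1   0   0   0   0
  1   1   2   2   2   2   2
  2   1   3   5   7   9  11
  3   1   4   9  16  25  36
  4   1   5  14  30  55  91
  5   1   6  20  50 105 196
  6   1   7  27  77 182 378

378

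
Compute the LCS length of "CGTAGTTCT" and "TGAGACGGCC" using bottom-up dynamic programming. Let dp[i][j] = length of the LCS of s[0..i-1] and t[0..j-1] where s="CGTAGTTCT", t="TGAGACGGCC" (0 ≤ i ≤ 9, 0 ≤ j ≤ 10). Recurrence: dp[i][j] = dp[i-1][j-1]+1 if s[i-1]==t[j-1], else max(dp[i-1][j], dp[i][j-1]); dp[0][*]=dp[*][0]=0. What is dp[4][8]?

2

   ''  T  G  A  G  A  C  G  G  C  C
''  0  0  0  0  0  0  0  0  0  0  0
 C  0  0  0  0  0  0  1  1  1  1  1
 G  0  0  1  1  1  1  1  2  2  2  2
 T  0  1  1  1  1  1  1  2  2  2  2
 A  0  1  1  2  2  2  2  2  2  2  2
 G  0  1  2  2  3  3  3  3  3  3  3
 T  0  1  2  2  3  3  3  3  3  3  3
 T  0  1  2  2  3  3  3  3  3  3  3
 C  0  1  2  2  3  3  4  4  4  4  4
 T  0  1  2  2  3  3  4  4  4  4  4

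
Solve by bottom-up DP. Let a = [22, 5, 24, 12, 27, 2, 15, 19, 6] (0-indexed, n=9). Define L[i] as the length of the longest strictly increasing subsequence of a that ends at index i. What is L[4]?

3

   i    0    1    2    3    4    5    6    7    8
a[i]   22    5   24   12   27    2   15   19    6
L[i]    1    1    2    2    3    1    3    4    2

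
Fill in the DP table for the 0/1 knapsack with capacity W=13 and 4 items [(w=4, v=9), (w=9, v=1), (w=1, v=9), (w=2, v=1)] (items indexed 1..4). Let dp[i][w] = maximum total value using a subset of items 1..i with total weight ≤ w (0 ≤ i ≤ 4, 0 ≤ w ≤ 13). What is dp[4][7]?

i\w   0   1   2   3   4   5   6   7   8   9  10  11  12  13
  0   0   0   0   0   0   0   0   0   0   0   0   0   0   0
  1   0   0   0   0   9   9   9   9   9   9   9   9   9   9
  2   0   0   0   0   9   9   9   9   9   9   9   9   9  10
  3   0   9   9   9   9  18  18  18  18  18  18  18  18  18
  4   0   9   9  10  10  18  18  19  19  19  19  19  19  19

19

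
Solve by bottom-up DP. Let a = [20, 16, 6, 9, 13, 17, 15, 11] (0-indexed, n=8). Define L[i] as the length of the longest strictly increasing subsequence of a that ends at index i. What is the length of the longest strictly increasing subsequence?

   i    0    1    2    3    4    5    6    7
a[i]   20   16    6    9   13   17   15   11
L[i]    1    1    1    2    3    4    4    3

4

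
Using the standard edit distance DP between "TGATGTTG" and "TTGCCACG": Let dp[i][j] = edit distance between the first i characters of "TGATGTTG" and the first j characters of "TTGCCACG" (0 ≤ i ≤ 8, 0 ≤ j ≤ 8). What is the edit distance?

6

   ''  T  T  G  C  C  A  C  G
''  0  1  2  3  4  5  6  7  8
 T  1  0  1  2  3  4  5  6  7
 G  2  1  1  1  2  3  4  5  6
 A  3  2  2  2  2  3  3  4  5
 T  4  3  2  3  3  3  4  4  5
 G  5  4  3  2  3  4  4  5  4
 T  6  5  4  3  3  4  5  5  5
 T  7  6  5  4  4  4  5  6  6
 G  8  7  6  5  5  5  5  6  6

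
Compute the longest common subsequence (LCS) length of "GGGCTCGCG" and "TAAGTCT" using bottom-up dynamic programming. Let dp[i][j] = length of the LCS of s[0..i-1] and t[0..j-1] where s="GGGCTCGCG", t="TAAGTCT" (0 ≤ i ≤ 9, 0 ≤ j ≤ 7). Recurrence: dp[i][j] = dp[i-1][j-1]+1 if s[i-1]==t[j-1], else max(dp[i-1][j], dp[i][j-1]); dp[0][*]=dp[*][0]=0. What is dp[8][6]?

   ''  T  A  A  G  T  C  T
''  0  0  0  0  0  0  0  0
 G  0  0  0  0  1  1  1  1
 G  0  0  0  0  1  1  1  1
 G  0  0  0  0  1  1  1  1
 C  0  0  0  0  1  1  2  2
 T  0  1  1  1  1  2  2  3
 C  0  1  1  1  1  2  3  3
 G  0  1  1  1  2  2  3  3
 C  0  1  1  1  2  2  3  3
 G  0  1  1  1  2  2  3  3

3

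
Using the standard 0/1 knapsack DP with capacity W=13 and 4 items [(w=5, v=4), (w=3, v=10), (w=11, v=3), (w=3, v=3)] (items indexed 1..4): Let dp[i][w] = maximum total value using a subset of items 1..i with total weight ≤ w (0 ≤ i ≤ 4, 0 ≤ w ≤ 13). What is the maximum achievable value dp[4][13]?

i\w   0   1   2   3   4   5   6   7   8   9  10  11  12  13
  0   0   0   0   0   0   0   0   0   0   0   0   0   0   0
  1   0   0   0   0   0   4   4   4   4   4   4   4   4   4
  2   0   0   0  10  10  10  10  10  14  14  14  14  14  14
  3   0   0   0  10  10  10  10  10  14  14  14  14  14  14
  4   0   0   0  10  10  10  13  13  14  14  14  17  17  17

17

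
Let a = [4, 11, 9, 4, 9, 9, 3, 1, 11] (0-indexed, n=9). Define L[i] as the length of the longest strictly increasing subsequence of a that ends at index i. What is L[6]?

   i    0    1    2    3    4    5    6    7    8
a[i]    4   11    9    4    9    9    3    1   11
L[i]    1    2    2    1    2    2    1    1    3

1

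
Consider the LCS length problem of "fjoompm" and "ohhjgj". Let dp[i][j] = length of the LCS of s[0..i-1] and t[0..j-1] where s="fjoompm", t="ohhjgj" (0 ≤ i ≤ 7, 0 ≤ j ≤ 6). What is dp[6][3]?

   ''  o  h  h  j  g  j
''  0  0  0  0  0  0  0
 f  0  0  0  0  0  0  0
 j  0  0  0  0  1  1  1
 o  0  1  1  1  1  1  1
 o  0  1  1  1  1  1  1
 m  0  1  1  1  1  1  1
 p  0  1  1  1  1  1  1
 m  0  1  1  1  1  1  1

1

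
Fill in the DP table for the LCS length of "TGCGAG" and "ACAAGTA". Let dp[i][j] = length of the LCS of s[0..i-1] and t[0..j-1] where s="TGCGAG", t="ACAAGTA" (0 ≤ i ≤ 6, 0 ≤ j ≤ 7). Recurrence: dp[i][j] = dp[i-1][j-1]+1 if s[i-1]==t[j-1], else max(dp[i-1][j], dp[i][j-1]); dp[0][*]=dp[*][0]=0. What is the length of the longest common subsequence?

3

   ''  A  C  A  A  G  T  A
''  0  0  0  0  0  0  0  0
 T  0  0  0  0  0  0  1  1
 G  0  0  0  0  0  1  1  1
 C  0  0  1  1  1  1  1  1
 G  0  0  1  1  1  2  2  2
 A  0  1  1  2  2  2  2  3
 G  0  1  1  2  2  3  3  3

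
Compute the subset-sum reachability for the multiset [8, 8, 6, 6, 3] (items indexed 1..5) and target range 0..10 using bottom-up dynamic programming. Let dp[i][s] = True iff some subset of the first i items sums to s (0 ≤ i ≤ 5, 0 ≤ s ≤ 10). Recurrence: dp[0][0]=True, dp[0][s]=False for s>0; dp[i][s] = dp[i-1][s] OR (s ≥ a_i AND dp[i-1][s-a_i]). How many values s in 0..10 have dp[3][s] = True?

i\s   0   1   2   3   4   5   6   7   8   9  10
  0   T   F   F   F   F   F   F   F   F   F   F
  1   T   F   F   F   F   F   F   F   T   F   F
  2   T   F   F   F   F   F   F   F   T   F   F
  3   T   F   F   F   F   F   T   F   T   F   F
  4   T   F   F   F   F   F   T   F   T   F   F
  5   T   F   F   T   F   F   T   F   T   T   F

3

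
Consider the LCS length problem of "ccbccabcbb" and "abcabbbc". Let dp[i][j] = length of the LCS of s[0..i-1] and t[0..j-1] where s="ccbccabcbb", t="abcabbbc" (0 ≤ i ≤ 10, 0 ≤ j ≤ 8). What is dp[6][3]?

2

   ''  a  b  c  a  b  b  b  c
''  0  0  0  0  0  0  0  0  0
 c  0  0  0  1  1  1  1  1  1
 c  0  0  0  1  1  1  1  1  2
 b  0  0  1  1  1  2  2  2  2
 c  0  0  1  2  2  2  2  2  3
 c  0  0  1  2  2  2  2  2  3
 a  0  1  1  2  3  3  3  3  3
 b  0  1  2  2  3  4  4  4  4
 c  0  1  2  3  3  4  4  4  5
 b  0  1  2  3  3  4  5  5  5
 b  0  1  2  3  3  4  5  6  6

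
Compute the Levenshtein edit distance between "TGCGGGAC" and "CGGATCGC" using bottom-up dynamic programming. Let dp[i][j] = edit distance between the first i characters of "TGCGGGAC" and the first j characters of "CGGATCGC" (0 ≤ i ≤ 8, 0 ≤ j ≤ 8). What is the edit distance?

6

   ''  C  G  G  A  T  C  G  C
''  0  1  2  3  4  5  6  7  8
 T  1  1  2  3  4  4  5  6  7
 G  2  2  1  2  3  4  5  5  6
 C  3  2  2  2  3  4  4  5  5
 G  4  3  2  2  3  4  5  4  5
 G  5  4  3  2  3  4  5  5  5
 G  6  5  4  3  3  4  5  5  6
 A  7  6  5  4  3  4  5  6  6
 C  8  7  6  5  4  4  4  5  6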